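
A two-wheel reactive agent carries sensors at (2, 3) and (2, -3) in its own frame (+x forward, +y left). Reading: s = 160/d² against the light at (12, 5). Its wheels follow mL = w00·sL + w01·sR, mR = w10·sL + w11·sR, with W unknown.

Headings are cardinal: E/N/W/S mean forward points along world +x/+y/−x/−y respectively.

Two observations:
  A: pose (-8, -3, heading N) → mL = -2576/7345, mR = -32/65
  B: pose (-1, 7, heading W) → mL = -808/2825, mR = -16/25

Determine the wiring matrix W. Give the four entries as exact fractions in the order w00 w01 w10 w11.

1/2 -1 0 -1

obs A: pose=(-8,-3,N) → sL=32/113, sR=32/65, mL=-2576/7345, mR=-32/65
obs B: pose=(-1,7,W) → sL=80/113, sR=16/25, mL=-808/2825, mR=-16/25
sensor matrix S = [[32/113, 32/65], [80/113, 16/25]]; det S = -6144/36725
solve [mL_A; mL_B] = S·[w00; w01] and [mR_A; mR_B] = S·[w10; w11]:
  w00 = 1/2, w01 = -1, w10 = 0, w11 = -1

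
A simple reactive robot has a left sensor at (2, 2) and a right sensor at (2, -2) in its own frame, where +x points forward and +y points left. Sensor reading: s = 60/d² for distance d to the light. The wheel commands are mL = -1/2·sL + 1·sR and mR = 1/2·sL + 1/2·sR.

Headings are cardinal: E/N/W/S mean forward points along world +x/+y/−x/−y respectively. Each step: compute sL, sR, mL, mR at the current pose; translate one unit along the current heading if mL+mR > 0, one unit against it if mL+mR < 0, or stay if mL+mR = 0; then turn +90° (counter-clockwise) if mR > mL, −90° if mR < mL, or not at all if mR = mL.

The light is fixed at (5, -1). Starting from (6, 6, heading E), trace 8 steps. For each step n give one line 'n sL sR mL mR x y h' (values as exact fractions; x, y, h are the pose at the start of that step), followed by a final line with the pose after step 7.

0 2/3 30/17 73/51 62/51 6 6 E
1 60/41 12/5 342/205 396/205 7 6 S
2 3/4 15/8 3/2 21/16 7 5 E
3 60/41 60/17 1950/697 1740/697 8 5 S
4 6 6/5 -9/5 18/5 8 4 W
5 12/5 20/3 82/15 68/15 7 4 S
6 15 5/3 -35/6 25/3 7 3 W
7 60/13 12 126/13 108/13 6 3 S
final 6 2 W

n=0: pose=(6,6,E); sL=2/3, sR=30/17; mL=73/51, mR=62/51; mL+mR=45/17 → advance +1; mR−mL=-11/51 → turn -1·90°
n=1: pose=(7,6,S); sL=60/41, sR=12/5; mL=342/205, mR=396/205; mL+mR=18/5 → advance +1; mR−mL=54/205 → turn +1·90°
n=2: pose=(7,5,E); sL=3/4, sR=15/8; mL=3/2, mR=21/16; mL+mR=45/16 → advance +1; mR−mL=-3/16 → turn -1·90°
n=3: pose=(8,5,S); sL=60/41, sR=60/17; mL=1950/697, mR=1740/697; mL+mR=90/17 → advance +1; mR−mL=-210/697 → turn -1·90°
n=4: pose=(8,4,W); sL=6, sR=6/5; mL=-9/5, mR=18/5; mL+mR=9/5 → advance +1; mR−mL=27/5 → turn +1·90°
n=5: pose=(7,4,S); sL=12/5, sR=20/3; mL=82/15, mR=68/15; mL+mR=10 → advance +1; mR−mL=-14/15 → turn -1·90°
n=6: pose=(7,3,W); sL=15, sR=5/3; mL=-35/6, mR=25/3; mL+mR=5/2 → advance +1; mR−mL=85/6 → turn +1·90°
n=7: pose=(6,3,S); sL=60/13, sR=12; mL=126/13, mR=108/13; mL+mR=18 → advance +1; mR−mL=-18/13 → turn -1·90°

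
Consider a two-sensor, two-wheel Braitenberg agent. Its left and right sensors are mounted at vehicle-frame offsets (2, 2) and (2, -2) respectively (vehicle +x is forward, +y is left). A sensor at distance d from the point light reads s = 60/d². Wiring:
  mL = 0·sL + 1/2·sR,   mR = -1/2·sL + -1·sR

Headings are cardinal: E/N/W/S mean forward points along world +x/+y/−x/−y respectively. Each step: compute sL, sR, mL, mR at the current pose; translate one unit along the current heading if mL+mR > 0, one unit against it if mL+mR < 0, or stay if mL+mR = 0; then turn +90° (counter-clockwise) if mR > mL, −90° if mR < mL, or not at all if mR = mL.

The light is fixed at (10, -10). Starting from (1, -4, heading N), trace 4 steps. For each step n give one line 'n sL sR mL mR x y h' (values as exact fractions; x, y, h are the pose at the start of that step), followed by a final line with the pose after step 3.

0 12/37 60/113 30/113 -2898/4181 1 -4 N
1 30/49 30/29 15/29 -1905/1421 1 -5 E
2 60/73 20/51 10/51 -2990/3723 0 -5 S
3 3/8 15/52 15/104 -99/208 0 -4 W
final 1 -4 N

n=0: pose=(1,-4,N); sL=12/37, sR=60/113; mL=30/113, mR=-2898/4181; mL+mR=-1788/4181 → advance -1; mR−mL=-4008/4181 → turn -1·90°
n=1: pose=(1,-5,E); sL=30/49, sR=30/29; mL=15/29, mR=-1905/1421; mL+mR=-1170/1421 → advance -1; mR−mL=-2640/1421 → turn -1·90°
n=2: pose=(0,-5,S); sL=60/73, sR=20/51; mL=10/51, mR=-2990/3723; mL+mR=-2260/3723 → advance -1; mR−mL=-1240/1241 → turn -1·90°
n=3: pose=(0,-4,W); sL=3/8, sR=15/52; mL=15/104, mR=-99/208; mL+mR=-69/208 → advance -1; mR−mL=-129/208 → turn -1·90°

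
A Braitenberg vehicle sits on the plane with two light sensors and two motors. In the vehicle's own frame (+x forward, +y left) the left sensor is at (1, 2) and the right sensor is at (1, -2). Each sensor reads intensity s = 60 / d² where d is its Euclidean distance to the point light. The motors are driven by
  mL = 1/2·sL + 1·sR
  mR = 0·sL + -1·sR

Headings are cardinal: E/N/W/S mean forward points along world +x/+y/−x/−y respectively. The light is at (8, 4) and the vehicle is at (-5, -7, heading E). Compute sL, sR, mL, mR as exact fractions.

left sensor world pos  = (-4, -5); dL² = 225
right sensor world pos = (-4, -9); dR² = 313
sL = 60/225 = 4/15
sR = 60/313 = 60/313
mL = 1/2·sL + 1·sR = 1526/4695
mR = 0·sL + -1·sR = -60/313

4/15 60/313 1526/4695 -60/313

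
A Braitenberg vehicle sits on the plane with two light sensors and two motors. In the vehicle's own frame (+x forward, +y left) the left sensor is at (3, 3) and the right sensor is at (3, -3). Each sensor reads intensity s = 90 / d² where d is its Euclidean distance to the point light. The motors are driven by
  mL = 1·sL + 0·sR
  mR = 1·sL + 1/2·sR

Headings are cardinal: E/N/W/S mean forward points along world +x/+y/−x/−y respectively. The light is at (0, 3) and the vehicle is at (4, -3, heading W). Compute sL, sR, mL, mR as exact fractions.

left sensor world pos  = (1, -6); dL² = 82
right sensor world pos = (1, 0); dR² = 10
sL = 90/82 = 45/41
sR = 90/10 = 9
mL = 1·sL + 0·sR = 45/41
mR = 1·sL + 1/2·sR = 459/82

45/41 9 45/41 459/82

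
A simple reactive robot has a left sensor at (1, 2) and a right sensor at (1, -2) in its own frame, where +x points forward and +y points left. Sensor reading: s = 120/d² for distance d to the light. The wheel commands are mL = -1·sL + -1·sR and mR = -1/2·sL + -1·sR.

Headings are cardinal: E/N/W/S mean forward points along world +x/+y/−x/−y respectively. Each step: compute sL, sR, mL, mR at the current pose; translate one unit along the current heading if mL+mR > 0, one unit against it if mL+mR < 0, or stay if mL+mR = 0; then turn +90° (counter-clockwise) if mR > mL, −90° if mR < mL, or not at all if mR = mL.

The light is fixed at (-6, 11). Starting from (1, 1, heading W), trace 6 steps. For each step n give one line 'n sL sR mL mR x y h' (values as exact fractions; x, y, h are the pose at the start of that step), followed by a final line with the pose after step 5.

0 2/3 6/5 -28/15 -23/15 1 1 W
1 120/221 120/157 -45360/34697 -35940/34697 2 1 S
2 12/13 60/101 -1992/1313 -1386/1313 2 2 E
3 120/89 24/29 -5616/2581 -3876/2581 1 2 N
4 2/3 6/5 -28/15 -23/15 1 1 W
5 120/221 120/157 -45360/34697 -35940/34697 2 1 S
final 2 2 E

n=0: pose=(1,1,W); sL=2/3, sR=6/5; mL=-28/15, mR=-23/15; mL+mR=-17/5 → advance -1; mR−mL=1/3 → turn +1·90°
n=1: pose=(2,1,S); sL=120/221, sR=120/157; mL=-45360/34697, mR=-35940/34697; mL+mR=-81300/34697 → advance -1; mR−mL=60/221 → turn +1·90°
n=2: pose=(2,2,E); sL=12/13, sR=60/101; mL=-1992/1313, mR=-1386/1313; mL+mR=-3378/1313 → advance -1; mR−mL=6/13 → turn +1·90°
n=3: pose=(1,2,N); sL=120/89, sR=24/29; mL=-5616/2581, mR=-3876/2581; mL+mR=-9492/2581 → advance -1; mR−mL=60/89 → turn +1·90°
n=4: pose=(1,1,W); sL=2/3, sR=6/5; mL=-28/15, mR=-23/15; mL+mR=-17/5 → advance -1; mR−mL=1/3 → turn +1·90°
n=5: pose=(2,1,S); sL=120/221, sR=120/157; mL=-45360/34697, mR=-35940/34697; mL+mR=-81300/34697 → advance -1; mR−mL=60/221 → turn +1·90°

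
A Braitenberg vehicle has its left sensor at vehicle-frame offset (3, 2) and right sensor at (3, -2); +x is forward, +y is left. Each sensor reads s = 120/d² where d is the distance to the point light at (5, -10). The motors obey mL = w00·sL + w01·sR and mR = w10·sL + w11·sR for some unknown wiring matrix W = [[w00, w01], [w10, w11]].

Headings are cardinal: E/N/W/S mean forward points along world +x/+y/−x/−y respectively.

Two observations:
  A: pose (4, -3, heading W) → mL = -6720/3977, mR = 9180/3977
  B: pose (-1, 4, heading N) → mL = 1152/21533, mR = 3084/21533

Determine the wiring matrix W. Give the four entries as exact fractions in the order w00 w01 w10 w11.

obs A: pose=(4,-3,W) → sL=120/41, sR=120/97, mL=-6720/3977, mR=9180/3977
obs B: pose=(-1,4,N) → sL=120/353, sR=24/61, mL=1152/21533, mR=3084/21533
sensor matrix S = [[120/41, 120/97], [120/353, 24/61]]; det S = 62599680/85636741
solve [mL_A; mL_B] = S·[w00; w01] and [mR_A; mR_B] = S·[w10; w11]:
  w00 = -1, w01 = 1, w10 = 1, w11 = -1/2

-1 1 1 -1/2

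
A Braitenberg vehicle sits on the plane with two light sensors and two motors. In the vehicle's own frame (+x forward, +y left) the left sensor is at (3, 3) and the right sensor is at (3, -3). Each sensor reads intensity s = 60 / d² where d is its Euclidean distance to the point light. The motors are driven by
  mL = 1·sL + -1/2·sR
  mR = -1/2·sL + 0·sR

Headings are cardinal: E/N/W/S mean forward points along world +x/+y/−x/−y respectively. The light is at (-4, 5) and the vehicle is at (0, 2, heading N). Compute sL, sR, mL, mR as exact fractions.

left sensor world pos  = (-3, 5); dL² = 1
right sensor world pos = (3, 5); dR² = 49
sL = 60/1 = 60
sR = 60/49 = 60/49
mL = 1·sL + -1/2·sR = 2910/49
mR = -1/2·sL + 0·sR = -30

60 60/49 2910/49 -30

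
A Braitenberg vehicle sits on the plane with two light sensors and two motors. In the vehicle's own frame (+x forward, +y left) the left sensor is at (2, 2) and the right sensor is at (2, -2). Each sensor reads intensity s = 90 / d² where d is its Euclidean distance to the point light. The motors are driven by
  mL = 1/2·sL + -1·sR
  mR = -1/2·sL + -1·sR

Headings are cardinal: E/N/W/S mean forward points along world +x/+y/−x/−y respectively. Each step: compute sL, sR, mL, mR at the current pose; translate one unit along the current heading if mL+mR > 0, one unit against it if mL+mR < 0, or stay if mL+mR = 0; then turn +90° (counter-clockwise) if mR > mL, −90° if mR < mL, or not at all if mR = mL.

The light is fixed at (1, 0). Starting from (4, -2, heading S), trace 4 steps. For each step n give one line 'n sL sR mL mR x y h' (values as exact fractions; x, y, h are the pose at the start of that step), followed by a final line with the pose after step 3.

n=0: pose=(4,-2,S); sL=90/41, sR=90/17; mL=-2925/697, mR=-4455/697; mL+mR=-180/17 → advance -1; mR−mL=-90/41 → turn -1·90°
n=1: pose=(4,-1,W); sL=9, sR=45; mL=-81/2, mR=-99/2; mL+mR=-90 → advance -1; mR−mL=-9 → turn -1·90°
n=2: pose=(5,-1,N); sL=18, sR=90/37; mL=243/37, mR=-423/37; mL+mR=-180/37 → advance -1; mR−mL=-18 → turn -1·90°
n=3: pose=(5,-2,E); sL=5/2, sR=45/26; mL=-25/52, mR=-155/52; mL+mR=-45/13 → advance -1; mR−mL=-5/2 → turn -1·90°

0 90/41 90/17 -2925/697 -4455/697 4 -2 S
1 9 45 -81/2 -99/2 4 -1 W
2 18 90/37 243/37 -423/37 5 -1 N
3 5/2 45/26 -25/52 -155/52 5 -2 E
final 4 -2 S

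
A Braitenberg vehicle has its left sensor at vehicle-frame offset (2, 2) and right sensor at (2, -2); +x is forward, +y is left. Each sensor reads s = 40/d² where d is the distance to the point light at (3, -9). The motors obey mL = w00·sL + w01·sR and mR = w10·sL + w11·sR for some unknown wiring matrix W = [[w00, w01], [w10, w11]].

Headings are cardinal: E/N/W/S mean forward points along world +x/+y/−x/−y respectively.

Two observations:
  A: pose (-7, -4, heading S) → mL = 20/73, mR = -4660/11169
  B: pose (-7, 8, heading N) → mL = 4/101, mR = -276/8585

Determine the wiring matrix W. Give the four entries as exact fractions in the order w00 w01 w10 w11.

obs A: pose=(-7,-4,S) → sL=40/73, sR=40/153, mL=20/73, mR=-4660/11169
obs B: pose=(-7,8,N) → sL=8/101, sR=8/85, mL=4/101, mR=-276/8585
sensor matrix S = [[40/73, 40/153], [8/101, 8/85]]; det S = 2048/66357
solve [mL_A; mL_B] = S·[w00; w01] and [mR_A; mR_B] = S·[w10; w11]:
  w00 = 1/2, w01 = 0, w10 = -1, w11 = 1/2

1/2 0 -1 1/2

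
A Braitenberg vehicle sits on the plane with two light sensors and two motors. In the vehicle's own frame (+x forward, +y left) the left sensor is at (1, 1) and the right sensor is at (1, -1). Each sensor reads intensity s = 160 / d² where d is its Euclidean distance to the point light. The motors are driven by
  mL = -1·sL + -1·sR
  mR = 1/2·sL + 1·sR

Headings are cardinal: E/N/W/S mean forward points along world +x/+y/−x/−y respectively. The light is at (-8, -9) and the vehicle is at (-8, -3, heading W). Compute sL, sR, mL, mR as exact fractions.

80/13 16/5 -608/65 408/65

left sensor world pos  = (-9, -4); dL² = 26
right sensor world pos = (-9, -2); dR² = 50
sL = 160/26 = 80/13
sR = 160/50 = 16/5
mL = -1·sL + -1·sR = -608/65
mR = 1/2·sL + 1·sR = 408/65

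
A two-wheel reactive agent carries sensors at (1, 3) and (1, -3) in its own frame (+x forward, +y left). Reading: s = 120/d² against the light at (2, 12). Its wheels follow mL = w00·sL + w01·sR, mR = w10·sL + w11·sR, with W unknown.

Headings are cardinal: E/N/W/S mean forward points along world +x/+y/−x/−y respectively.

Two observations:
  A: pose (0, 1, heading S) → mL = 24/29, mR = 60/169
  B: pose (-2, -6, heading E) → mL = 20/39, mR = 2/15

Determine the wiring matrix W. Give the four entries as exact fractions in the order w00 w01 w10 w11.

1 0 0 1/2

obs A: pose=(0,1,S) → sL=24/29, sR=120/169, mL=24/29, mR=60/169
obs B: pose=(-2,-6,E) → sL=20/39, sR=4/15, mL=20/39, mR=2/15
sensor matrix S = [[24/29, 120/169], [20/39, 4/15]]; det S = -45696/318565
solve [mL_A; mL_B] = S·[w00; w01] and [mR_A; mR_B] = S·[w10; w11]:
  w00 = 1, w01 = 0, w10 = 0, w11 = 1/2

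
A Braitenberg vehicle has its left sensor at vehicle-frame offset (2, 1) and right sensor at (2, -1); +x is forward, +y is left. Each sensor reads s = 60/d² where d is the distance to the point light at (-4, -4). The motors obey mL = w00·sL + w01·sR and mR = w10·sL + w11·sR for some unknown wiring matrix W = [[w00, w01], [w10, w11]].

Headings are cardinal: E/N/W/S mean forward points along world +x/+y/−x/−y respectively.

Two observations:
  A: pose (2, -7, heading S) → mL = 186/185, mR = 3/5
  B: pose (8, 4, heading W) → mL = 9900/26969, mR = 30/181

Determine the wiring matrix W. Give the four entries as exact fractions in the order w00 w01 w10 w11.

obs A: pose=(2,-7,S) → sL=30/37, sR=6/5, mL=186/185, mR=3/5
obs B: pose=(8,4,W) → sL=60/149, sR=60/181, mL=9900/26969, mR=30/181
sensor matrix S = [[30/37, 6/5], [60/149, 60/181]]; det S = -213984/997853
solve [mL_A; mL_B] = S·[w00; w01] and [mR_A; mR_B] = S·[w10; w11]:
  w00 = 1/2, w01 = 1/2, w10 = 0, w11 = 1/2

1/2 1/2 0 1/2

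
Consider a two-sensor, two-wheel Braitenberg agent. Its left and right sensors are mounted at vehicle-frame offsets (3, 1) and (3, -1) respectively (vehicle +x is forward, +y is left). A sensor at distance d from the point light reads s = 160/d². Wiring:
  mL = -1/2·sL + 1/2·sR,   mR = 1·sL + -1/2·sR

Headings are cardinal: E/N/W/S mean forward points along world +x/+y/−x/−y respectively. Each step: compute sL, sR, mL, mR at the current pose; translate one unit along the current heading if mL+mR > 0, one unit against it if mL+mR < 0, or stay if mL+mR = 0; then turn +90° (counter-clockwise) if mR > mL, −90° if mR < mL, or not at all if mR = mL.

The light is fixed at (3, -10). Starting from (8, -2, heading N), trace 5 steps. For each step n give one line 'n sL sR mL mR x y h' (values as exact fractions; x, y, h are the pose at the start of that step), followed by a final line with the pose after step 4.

n=0: pose=(8,-2,N); sL=160/137, sR=160/157; mL=-1600/21509, mR=14160/21509; mL+mR=80/137 → advance +1; mR−mL=15760/21509 → turn +1·90°
n=1: pose=(8,-1,W); sL=40/17, sR=20/13; mL=-90/221, mR=350/221; mL+mR=20/17 → advance +1; mR−mL=440/221 → turn +1·90°
n=2: pose=(7,-1,S); sL=160/61, sR=32/9; mL=256/549, mR=464/549; mL+mR=80/61 → advance +1; mR−mL=208/549 → turn +1·90°
n=3: pose=(7,-2,E); sL=16/13, sR=80/49; mL=128/637, mR=264/637; mL+mR=8/13 → advance +1; mR−mL=136/637 → turn +1·90°
n=4: pose=(8,-2,N); sL=160/137, sR=160/157; mL=-1600/21509, mR=14160/21509; mL+mR=80/137 → advance +1; mR−mL=15760/21509 → turn +1·90°

0 160/137 160/157 -1600/21509 14160/21509 8 -2 N
1 40/17 20/13 -90/221 350/221 8 -1 W
2 160/61 32/9 256/549 464/549 7 -1 S
3 16/13 80/49 128/637 264/637 7 -2 E
4 160/137 160/157 -1600/21509 14160/21509 8 -2 N
final 8 -1 W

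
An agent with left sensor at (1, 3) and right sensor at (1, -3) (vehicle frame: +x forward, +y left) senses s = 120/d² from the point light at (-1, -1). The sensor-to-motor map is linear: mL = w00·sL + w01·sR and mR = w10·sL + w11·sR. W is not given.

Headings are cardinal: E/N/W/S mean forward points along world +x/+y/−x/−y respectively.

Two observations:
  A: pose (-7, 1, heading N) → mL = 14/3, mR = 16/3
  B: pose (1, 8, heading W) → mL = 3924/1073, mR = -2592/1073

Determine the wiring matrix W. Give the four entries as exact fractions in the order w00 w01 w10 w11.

obs A: pose=(-7,1,N) → sL=4/3, sR=20/3, mL=14/3, mR=16/3
obs B: pose=(1,8,W) → sL=120/37, sR=24/29, mL=3924/1073, mR=-2592/1073
sensor matrix S = [[4/3, 20/3], [120/37, 24/29]]; det S = -22016/1073
solve [mL_A; mL_B] = S·[w00; w01] and [mR_A; mR_B] = S·[w10; w11]:
  w00 = 1, w01 = 1/2, w10 = -1, w11 = 1

1 1/2 -1 1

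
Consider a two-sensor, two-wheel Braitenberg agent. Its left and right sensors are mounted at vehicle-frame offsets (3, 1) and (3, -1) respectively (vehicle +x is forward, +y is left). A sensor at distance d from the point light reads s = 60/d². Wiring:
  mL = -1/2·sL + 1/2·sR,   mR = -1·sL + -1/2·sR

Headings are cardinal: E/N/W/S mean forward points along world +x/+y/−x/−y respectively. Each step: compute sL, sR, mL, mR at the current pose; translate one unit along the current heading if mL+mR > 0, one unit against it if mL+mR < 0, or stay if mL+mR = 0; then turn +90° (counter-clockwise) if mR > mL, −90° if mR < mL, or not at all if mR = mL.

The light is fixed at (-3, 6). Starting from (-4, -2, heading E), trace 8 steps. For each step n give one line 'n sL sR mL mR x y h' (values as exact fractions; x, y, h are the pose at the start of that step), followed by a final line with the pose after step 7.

n=0: pose=(-4,-2,E); sL=60/53, sR=12/17; mL=-192/901, mR=-1338/901; mL+mR=-90/53 → advance -1; mR−mL=-1146/901 → turn -1·90°
n=1: pose=(-5,-2,S); sL=30/61, sR=6/13; mL=-12/793, mR=-573/793; mL+mR=-45/61 → advance -1; mR−mL=-561/793 → turn -1·90°
n=2: pose=(-5,-1,W); sL=60/89, sR=60/61; mL=840/5429, mR=-6330/5429; mL+mR=-90/89 → advance -1; mR−mL=-7170/5429 → turn -1·90°
n=3: pose=(-4,-1,N); sL=3, sR=15/4; mL=3/8, mR=-39/8; mL+mR=-9/2 → advance -1; mR−mL=-21/4 → turn -1·90°
n=4: pose=(-4,-2,E); sL=60/53, sR=12/17; mL=-192/901, mR=-1338/901; mL+mR=-90/53 → advance -1; mR−mL=-1146/901 → turn -1·90°
n=5: pose=(-5,-2,S); sL=30/61, sR=6/13; mL=-12/793, mR=-573/793; mL+mR=-45/61 → advance -1; mR−mL=-561/793 → turn -1·90°
n=6: pose=(-5,-1,W); sL=60/89, sR=60/61; mL=840/5429, mR=-6330/5429; mL+mR=-90/89 → advance -1; mR−mL=-7170/5429 → turn -1·90°
n=7: pose=(-4,-1,N); sL=3, sR=15/4; mL=3/8, mR=-39/8; mL+mR=-9/2 → advance -1; mR−mL=-21/4 → turn -1·90°

0 60/53 12/17 -192/901 -1338/901 -4 -2 E
1 30/61 6/13 -12/793 -573/793 -5 -2 S
2 60/89 60/61 840/5429 -6330/5429 -5 -1 W
3 3 15/4 3/8 -39/8 -4 -1 N
4 60/53 12/17 -192/901 -1338/901 -4 -2 E
5 30/61 6/13 -12/793 -573/793 -5 -2 S
6 60/89 60/61 840/5429 -6330/5429 -5 -1 W
7 3 15/4 3/8 -39/8 -4 -1 N
final -4 -2 E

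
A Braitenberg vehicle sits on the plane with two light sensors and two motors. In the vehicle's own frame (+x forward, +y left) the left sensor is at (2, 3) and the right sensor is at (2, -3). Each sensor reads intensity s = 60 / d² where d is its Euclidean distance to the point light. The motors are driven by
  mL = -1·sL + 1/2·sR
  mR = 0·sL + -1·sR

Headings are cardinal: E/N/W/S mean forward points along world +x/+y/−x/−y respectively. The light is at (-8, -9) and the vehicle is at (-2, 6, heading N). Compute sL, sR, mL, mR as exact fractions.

30/149 6/37 -663/5513 -6/37

left sensor world pos  = (-5, 8); dL² = 298
right sensor world pos = (1, 8); dR² = 370
sL = 60/298 = 30/149
sR = 60/370 = 6/37
mL = -1·sL + 1/2·sR = -663/5513
mR = 0·sL + -1·sR = -6/37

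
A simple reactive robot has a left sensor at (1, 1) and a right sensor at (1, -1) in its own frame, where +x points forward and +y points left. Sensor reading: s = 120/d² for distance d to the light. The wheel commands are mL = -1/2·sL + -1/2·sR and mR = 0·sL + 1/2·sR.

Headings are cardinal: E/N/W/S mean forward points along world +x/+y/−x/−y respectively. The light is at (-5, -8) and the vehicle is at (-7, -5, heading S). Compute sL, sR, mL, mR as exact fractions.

left sensor world pos  = (-6, -6); dL² = 5
right sensor world pos = (-8, -6); dR² = 13
sL = 120/5 = 24
sR = 120/13 = 120/13
mL = -1/2·sL + -1/2·sR = -216/13
mR = 0·sL + 1/2·sR = 60/13

24 120/13 -216/13 60/13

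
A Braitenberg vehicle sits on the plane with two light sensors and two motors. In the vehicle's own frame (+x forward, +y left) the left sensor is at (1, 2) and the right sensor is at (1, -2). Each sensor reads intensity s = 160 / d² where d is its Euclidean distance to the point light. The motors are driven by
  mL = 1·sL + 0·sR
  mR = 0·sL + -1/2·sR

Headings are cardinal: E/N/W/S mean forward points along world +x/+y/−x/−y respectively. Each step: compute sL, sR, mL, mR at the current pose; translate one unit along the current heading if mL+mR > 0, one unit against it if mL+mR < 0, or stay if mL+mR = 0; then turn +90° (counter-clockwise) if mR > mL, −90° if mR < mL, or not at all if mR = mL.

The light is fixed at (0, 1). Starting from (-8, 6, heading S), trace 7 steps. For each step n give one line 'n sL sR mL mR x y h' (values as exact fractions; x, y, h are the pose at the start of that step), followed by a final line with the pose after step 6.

0 40/13 40/29 40/13 -20/29 -8 6 S
1 32/17 160/117 32/17 -80/117 -8 5 W
2 80/73 80/37 80/73 -40/37 -9 5 N
3 160/113 160/73 160/113 -80/73 -9 6 E
4 40/13 40/29 40/13 -20/29 -8 6 S
5 32/17 160/117 32/17 -80/117 -8 5 W
6 80/73 80/37 80/73 -40/37 -9 5 N
final -9 6 E

n=0: pose=(-8,6,S); sL=40/13, sR=40/29; mL=40/13, mR=-20/29; mL+mR=900/377 → advance +1; mR−mL=-1420/377 → turn -1·90°
n=1: pose=(-8,5,W); sL=32/17, sR=160/117; mL=32/17, mR=-80/117; mL+mR=2384/1989 → advance +1; mR−mL=-5104/1989 → turn -1·90°
n=2: pose=(-9,5,N); sL=80/73, sR=80/37; mL=80/73, mR=-40/37; mL+mR=40/2701 → advance +1; mR−mL=-5880/2701 → turn -1·90°
n=3: pose=(-9,6,E); sL=160/113, sR=160/73; mL=160/113, mR=-80/73; mL+mR=2640/8249 → advance +1; mR−mL=-20720/8249 → turn -1·90°
n=4: pose=(-8,6,S); sL=40/13, sR=40/29; mL=40/13, mR=-20/29; mL+mR=900/377 → advance +1; mR−mL=-1420/377 → turn -1·90°
n=5: pose=(-8,5,W); sL=32/17, sR=160/117; mL=32/17, mR=-80/117; mL+mR=2384/1989 → advance +1; mR−mL=-5104/1989 → turn -1·90°
n=6: pose=(-9,5,N); sL=80/73, sR=80/37; mL=80/73, mR=-40/37; mL+mR=40/2701 → advance +1; mR−mL=-5880/2701 → turn -1·90°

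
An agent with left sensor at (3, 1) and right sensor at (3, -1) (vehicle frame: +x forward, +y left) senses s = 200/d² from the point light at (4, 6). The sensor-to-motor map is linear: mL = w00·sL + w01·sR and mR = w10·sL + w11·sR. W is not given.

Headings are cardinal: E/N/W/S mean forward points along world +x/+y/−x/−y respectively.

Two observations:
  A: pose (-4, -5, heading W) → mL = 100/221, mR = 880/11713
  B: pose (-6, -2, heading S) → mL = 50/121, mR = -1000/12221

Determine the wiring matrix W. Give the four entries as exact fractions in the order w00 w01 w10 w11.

0 1/2 -1/2 1/2

obs A: pose=(-4,-5,W) → sL=40/53, sR=200/221, mL=100/221, mR=880/11713
obs B: pose=(-6,-2,S) → sL=100/101, sR=100/121, mL=50/121, mR=-1000/12221
sensor matrix S = [[40/53, 200/221], [100/101, 100/121]]; det S = -38976000/143144573
solve [mL_A; mL_B] = S·[w00; w01] and [mR_A; mR_B] = S·[w10; w11]:
  w00 = 0, w01 = 1/2, w10 = -1/2, w11 = 1/2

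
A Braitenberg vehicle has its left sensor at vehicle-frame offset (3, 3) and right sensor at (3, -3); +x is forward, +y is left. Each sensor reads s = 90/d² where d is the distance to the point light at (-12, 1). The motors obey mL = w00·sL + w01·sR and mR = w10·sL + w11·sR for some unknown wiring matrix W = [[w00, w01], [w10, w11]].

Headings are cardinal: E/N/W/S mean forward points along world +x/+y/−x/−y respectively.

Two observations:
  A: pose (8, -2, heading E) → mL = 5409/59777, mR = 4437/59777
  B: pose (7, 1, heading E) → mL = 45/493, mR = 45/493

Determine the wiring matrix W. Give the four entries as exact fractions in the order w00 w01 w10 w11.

1 -1/2 -1/2 1

obs A: pose=(8,-2,E) → sL=90/529, sR=18/113, mL=5409/59777, mR=4437/59777
obs B: pose=(7,1,E) → sL=90/493, sR=90/493, mL=45/493, mR=45/493
sensor matrix S = [[90/529, 18/113], [90/493, 90/493]]; det S = 58320/29470061
solve [mL_A; mL_B] = S·[w00; w01] and [mR_A; mR_B] = S·[w10; w11]:
  w00 = 1, w01 = -1/2, w10 = -1/2, w11 = 1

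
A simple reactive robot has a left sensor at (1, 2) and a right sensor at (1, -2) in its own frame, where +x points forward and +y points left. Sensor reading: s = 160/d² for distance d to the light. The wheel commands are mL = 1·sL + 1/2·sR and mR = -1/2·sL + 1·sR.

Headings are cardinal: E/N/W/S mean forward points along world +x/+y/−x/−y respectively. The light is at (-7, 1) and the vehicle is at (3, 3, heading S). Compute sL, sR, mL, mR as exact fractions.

left sensor world pos  = (5, 2); dL² = 145
right sensor world pos = (1, 2); dR² = 65
sL = 160/145 = 32/29
sR = 160/65 = 32/13
mL = 1·sL + 1/2·sR = 880/377
mR = -1/2·sL + 1·sR = 720/377

32/29 32/13 880/377 720/377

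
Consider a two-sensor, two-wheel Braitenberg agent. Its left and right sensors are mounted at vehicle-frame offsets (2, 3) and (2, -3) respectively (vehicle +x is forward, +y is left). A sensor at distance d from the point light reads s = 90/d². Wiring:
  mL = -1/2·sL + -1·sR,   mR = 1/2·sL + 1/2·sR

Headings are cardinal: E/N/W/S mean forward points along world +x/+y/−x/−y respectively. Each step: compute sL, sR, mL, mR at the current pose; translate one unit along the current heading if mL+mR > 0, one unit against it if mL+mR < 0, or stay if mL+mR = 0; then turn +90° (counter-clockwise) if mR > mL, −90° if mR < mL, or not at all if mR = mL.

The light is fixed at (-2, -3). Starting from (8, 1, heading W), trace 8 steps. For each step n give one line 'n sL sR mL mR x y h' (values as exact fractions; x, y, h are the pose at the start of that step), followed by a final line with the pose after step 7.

0 18/13 90/113 -2187/1469 1602/1469 8 1 W
1 9/20 45/34 -1053/680 603/680 9 1 S
2 90/233 90/173 -28755/40309 18270/40309 9 2 E
3 45/49 45/109 -9315/10682 3555/5341 8 2 N
4 18/13 90/113 -2187/1469 1602/1469 8 1 W
5 9/20 45/34 -1053/680 603/680 9 1 S
6 90/233 90/173 -28755/40309 18270/40309 9 2 E
7 45/49 45/109 -9315/10682 3555/5341 8 2 N
final 8 1 W

n=0: pose=(8,1,W); sL=18/13, sR=90/113; mL=-2187/1469, mR=1602/1469; mL+mR=-45/113 → advance -1; mR−mL=3789/1469 → turn +1·90°
n=1: pose=(9,1,S); sL=9/20, sR=45/34; mL=-1053/680, mR=603/680; mL+mR=-45/68 → advance -1; mR−mL=207/85 → turn +1·90°
n=2: pose=(9,2,E); sL=90/233, sR=90/173; mL=-28755/40309, mR=18270/40309; mL+mR=-45/173 → advance -1; mR−mL=47025/40309 → turn +1·90°
n=3: pose=(8,2,N); sL=45/49, sR=45/109; mL=-9315/10682, mR=3555/5341; mL+mR=-45/218 → advance -1; mR−mL=16425/10682 → turn +1·90°
n=4: pose=(8,1,W); sL=18/13, sR=90/113; mL=-2187/1469, mR=1602/1469; mL+mR=-45/113 → advance -1; mR−mL=3789/1469 → turn +1·90°
n=5: pose=(9,1,S); sL=9/20, sR=45/34; mL=-1053/680, mR=603/680; mL+mR=-45/68 → advance -1; mR−mL=207/85 → turn +1·90°
n=6: pose=(9,2,E); sL=90/233, sR=90/173; mL=-28755/40309, mR=18270/40309; mL+mR=-45/173 → advance -1; mR−mL=47025/40309 → turn +1·90°
n=7: pose=(8,2,N); sL=45/49, sR=45/109; mL=-9315/10682, mR=3555/5341; mL+mR=-45/218 → advance -1; mR−mL=16425/10682 → turn +1·90°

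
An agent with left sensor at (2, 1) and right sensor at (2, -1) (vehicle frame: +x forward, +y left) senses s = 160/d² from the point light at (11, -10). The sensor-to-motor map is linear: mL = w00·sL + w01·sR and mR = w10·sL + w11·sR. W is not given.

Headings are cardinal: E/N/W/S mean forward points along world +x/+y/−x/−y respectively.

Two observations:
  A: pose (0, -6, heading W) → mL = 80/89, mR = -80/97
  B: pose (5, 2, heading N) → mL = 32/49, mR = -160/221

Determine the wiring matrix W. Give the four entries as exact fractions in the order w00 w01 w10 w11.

obs A: pose=(0,-6,W) → sL=80/89, sR=80/97, mL=80/89, mR=-80/97
obs B: pose=(5,2,N) → sL=32/49, sR=160/221, mL=32/49, mR=-160/221
sensor matrix S = [[80/89, 80/97], [32/49, 160/221]]; det S = 10485760/93486757
solve [mL_A; mL_B] = S·[w00; w01] and [mR_A; mR_B] = S·[w10; w11]:
  w00 = 1, w01 = 0, w10 = 0, w11 = -1

1 0 0 -1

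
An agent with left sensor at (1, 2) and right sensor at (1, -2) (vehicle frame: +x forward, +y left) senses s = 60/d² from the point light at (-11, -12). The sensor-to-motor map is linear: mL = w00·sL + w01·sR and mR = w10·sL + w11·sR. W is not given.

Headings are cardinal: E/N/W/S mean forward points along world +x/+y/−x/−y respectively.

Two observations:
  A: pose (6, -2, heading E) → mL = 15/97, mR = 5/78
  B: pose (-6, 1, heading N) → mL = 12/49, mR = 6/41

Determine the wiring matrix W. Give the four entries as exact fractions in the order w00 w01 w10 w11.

obs A: pose=(6,-2,E) → sL=5/39, sR=15/97, mL=15/97, mR=5/78
obs B: pose=(-6,1,N) → sL=12/41, sR=12/49, mL=12/49, mR=6/41
sensor matrix S = [[5/39, 15/97], [12/41, 12/49]]; det S = -35120/2533349
solve [mL_A; mL_B] = S·[w00; w01] and [mR_A; mR_B] = S·[w10; w11]:
  w00 = 0, w01 = 1, w10 = 1/2, w11 = 0

0 1 1/2 0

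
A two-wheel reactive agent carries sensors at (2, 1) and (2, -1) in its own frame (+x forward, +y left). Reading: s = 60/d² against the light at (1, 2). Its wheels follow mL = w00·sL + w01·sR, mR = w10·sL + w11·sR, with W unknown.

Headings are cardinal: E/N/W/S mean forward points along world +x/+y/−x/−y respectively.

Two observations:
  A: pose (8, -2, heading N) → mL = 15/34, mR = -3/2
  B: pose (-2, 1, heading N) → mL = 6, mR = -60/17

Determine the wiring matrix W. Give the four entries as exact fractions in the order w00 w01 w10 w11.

0 1/2 -1 0

obs A: pose=(8,-2,N) → sL=3/2, sR=15/17, mL=15/34, mR=-3/2
obs B: pose=(-2,1,N) → sL=60/17, sR=12, mL=6, mR=-60/17
sensor matrix S = [[3/2, 15/17], [60/17, 12]]; det S = 4302/289
solve [mL_A; mL_B] = S·[w00; w01] and [mR_A; mR_B] = S·[w10; w11]:
  w00 = 0, w01 = 1/2, w10 = -1, w11 = 0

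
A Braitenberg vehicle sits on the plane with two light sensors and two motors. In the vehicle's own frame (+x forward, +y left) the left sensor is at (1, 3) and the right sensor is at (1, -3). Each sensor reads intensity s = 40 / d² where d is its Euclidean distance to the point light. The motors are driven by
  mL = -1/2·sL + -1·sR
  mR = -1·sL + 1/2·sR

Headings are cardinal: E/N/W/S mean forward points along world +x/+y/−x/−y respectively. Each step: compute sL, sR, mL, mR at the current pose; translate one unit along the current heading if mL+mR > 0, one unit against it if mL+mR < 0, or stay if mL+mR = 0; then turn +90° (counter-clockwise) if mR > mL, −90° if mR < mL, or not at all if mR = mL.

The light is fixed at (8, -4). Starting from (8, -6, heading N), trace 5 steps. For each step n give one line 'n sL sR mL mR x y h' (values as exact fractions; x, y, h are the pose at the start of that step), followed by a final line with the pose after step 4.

n=0: pose=(8,-6,N); sL=4, sR=4; mL=-6, mR=-2; mL+mR=-8 → advance -1; mR−mL=4 → turn +1·90°
n=1: pose=(8,-7,W); sL=40/37, sR=40; mL=-1500/37, mR=700/37; mL+mR=-800/37 → advance -1; mR−mL=2200/37 → turn +1·90°
n=2: pose=(9,-7,S); sL=5/4, sR=2; mL=-21/8, mR=-1/4; mL+mR=-23/8 → advance -1; mR−mL=19/8 → turn +1·90°
n=3: pose=(9,-6,E); sL=8, sR=40/29; mL=-156/29, mR=-212/29; mL+mR=-368/29 → advance -1; mR−mL=-56/29 → turn -1·90°
n=4: pose=(8,-6,S); sL=20/9, sR=20/9; mL=-10/3, mR=-10/9; mL+mR=-40/9 → advance -1; mR−mL=20/9 → turn +1·90°

0 4 4 -6 -2 8 -6 N
1 40/37 40 -1500/37 700/37 8 -7 W
2 5/4 2 -21/8 -1/4 9 -7 S
3 8 40/29 -156/29 -212/29 9 -6 E
4 20/9 20/9 -10/3 -10/9 8 -6 S
final 8 -5 E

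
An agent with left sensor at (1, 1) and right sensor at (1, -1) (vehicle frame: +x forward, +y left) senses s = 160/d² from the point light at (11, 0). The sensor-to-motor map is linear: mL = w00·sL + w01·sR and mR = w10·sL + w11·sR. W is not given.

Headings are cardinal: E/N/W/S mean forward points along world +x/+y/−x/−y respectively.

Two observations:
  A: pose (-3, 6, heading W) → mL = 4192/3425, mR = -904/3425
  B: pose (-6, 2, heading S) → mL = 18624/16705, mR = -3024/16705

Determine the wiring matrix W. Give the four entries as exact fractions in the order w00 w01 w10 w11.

1 1 1/2 -1

obs A: pose=(-3,6,W) → sL=16/25, sR=80/137, mL=4192/3425, mR=-904/3425
obs B: pose=(-6,2,S) → sL=160/257, sR=32/65, mL=18624/16705, mR=-3024/16705
sensor matrix S = [[16/25, 80/137], [160/257, 32/65]]; det S = -2772992/57214625
solve [mL_A; mL_B] = S·[w00; w01] and [mR_A; mR_B] = S·[w10; w11]:
  w00 = 1, w01 = 1, w10 = 1/2, w11 = -1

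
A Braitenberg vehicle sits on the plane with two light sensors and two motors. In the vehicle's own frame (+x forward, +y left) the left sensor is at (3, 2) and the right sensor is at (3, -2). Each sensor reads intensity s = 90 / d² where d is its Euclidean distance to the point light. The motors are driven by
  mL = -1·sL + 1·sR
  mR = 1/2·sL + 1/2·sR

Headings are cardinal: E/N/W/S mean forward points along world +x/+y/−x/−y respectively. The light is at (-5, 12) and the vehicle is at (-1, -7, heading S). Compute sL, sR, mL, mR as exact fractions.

left sensor world pos  = (1, -10); dL² = 520
right sensor world pos = (-3, -10); dR² = 488
sL = 90/520 = 9/52
sR = 90/488 = 45/244
mL = -1·sL + 1·sR = 9/793
mR = 1/2·sL + 1/2·sR = 567/3172

9/52 45/244 9/793 567/3172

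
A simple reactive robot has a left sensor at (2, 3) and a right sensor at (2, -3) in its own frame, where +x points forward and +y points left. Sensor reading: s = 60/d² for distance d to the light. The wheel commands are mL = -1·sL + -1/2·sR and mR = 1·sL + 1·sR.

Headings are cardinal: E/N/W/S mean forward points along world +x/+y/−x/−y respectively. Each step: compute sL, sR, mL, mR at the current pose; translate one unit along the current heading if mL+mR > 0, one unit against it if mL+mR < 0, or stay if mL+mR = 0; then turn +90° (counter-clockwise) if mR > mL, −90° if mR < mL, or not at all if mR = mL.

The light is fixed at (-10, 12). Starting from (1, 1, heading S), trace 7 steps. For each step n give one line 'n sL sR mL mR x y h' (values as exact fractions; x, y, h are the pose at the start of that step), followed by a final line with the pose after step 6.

0 12/73 60/233 -4986/17009 7176/17009 1 1 S
1 6/25 30/197 -1557/4925 1932/4925 1 0 E
2 60/181 12/65 -4986/11765 6072/11765 2 0 N
3 15/74 15/41 -585/1517 1725/3034 2 1 W
4 12/73 60/233 -4986/17009 7176/17009 1 1 S
5 6/25 30/197 -1557/4925 1932/4925 1 0 E
6 60/181 12/65 -4986/11765 6072/11765 2 0 N
final 2 1 W

n=0: pose=(1,1,S); sL=12/73, sR=60/233; mL=-4986/17009, mR=7176/17009; mL+mR=30/233 → advance +1; mR−mL=12162/17009 → turn +1·90°
n=1: pose=(1,0,E); sL=6/25, sR=30/197; mL=-1557/4925, mR=1932/4925; mL+mR=15/197 → advance +1; mR−mL=3489/4925 → turn +1·90°
n=2: pose=(2,0,N); sL=60/181, sR=12/65; mL=-4986/11765, mR=6072/11765; mL+mR=6/65 → advance +1; mR−mL=11058/11765 → turn +1·90°
n=3: pose=(2,1,W); sL=15/74, sR=15/41; mL=-585/1517, mR=1725/3034; mL+mR=15/82 → advance +1; mR−mL=2895/3034 → turn +1·90°
n=4: pose=(1,1,S); sL=12/73, sR=60/233; mL=-4986/17009, mR=7176/17009; mL+mR=30/233 → advance +1; mR−mL=12162/17009 → turn +1·90°
n=5: pose=(1,0,E); sL=6/25, sR=30/197; mL=-1557/4925, mR=1932/4925; mL+mR=15/197 → advance +1; mR−mL=3489/4925 → turn +1·90°
n=6: pose=(2,0,N); sL=60/181, sR=12/65; mL=-4986/11765, mR=6072/11765; mL+mR=6/65 → advance +1; mR−mL=11058/11765 → turn +1·90°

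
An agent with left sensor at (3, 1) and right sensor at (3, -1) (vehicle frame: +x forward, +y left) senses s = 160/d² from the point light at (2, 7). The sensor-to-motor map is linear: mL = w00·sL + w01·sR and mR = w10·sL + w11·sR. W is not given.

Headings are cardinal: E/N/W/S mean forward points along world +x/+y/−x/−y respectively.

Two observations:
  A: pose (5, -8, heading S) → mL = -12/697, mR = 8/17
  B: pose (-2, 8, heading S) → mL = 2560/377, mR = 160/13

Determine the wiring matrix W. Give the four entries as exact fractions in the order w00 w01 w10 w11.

obs A: pose=(5,-8,S) → sL=8/17, sR=20/41, mL=-12/697, mR=8/17
obs B: pose=(-2,8,S) → sL=160/13, sR=160/29, mL=2560/377, mR=160/13
sensor matrix S = [[8/17, 20/41], [160/13, 160/29]]; det S = -895360/262769
solve [mL_A; mL_B] = S·[w00; w01] and [mR_A; mR_B] = S·[w10; w11]:
  w00 = 1, w01 = -1, w10 = 1, w11 = 0

1 -1 1 0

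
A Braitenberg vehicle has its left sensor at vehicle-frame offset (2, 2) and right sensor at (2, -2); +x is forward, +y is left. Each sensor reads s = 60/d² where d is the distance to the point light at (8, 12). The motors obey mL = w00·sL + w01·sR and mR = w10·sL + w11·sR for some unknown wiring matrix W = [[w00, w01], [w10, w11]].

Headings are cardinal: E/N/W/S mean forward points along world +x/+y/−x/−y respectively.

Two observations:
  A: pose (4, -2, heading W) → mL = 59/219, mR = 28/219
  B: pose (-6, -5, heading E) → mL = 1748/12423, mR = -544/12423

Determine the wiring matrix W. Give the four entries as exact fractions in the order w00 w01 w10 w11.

obs A: pose=(4,-2,W) → sL=15/73, sR=1/3, mL=59/219, mR=28/219
obs B: pose=(-6,-5,E) → sL=20/123, sR=12/101, mL=1748/12423, mR=-544/12423
sensor matrix S = [[15/73, 1/3], [20/123, 12/101]]; det S = -81040/2720637
solve [mL_A; mL_B] = S·[w00; w01] and [mR_A; mR_B] = S·[w10; w11]:
  w00 = 1/2, w01 = 1/2, w10 = -1, w11 = 1

1/2 1/2 -1 1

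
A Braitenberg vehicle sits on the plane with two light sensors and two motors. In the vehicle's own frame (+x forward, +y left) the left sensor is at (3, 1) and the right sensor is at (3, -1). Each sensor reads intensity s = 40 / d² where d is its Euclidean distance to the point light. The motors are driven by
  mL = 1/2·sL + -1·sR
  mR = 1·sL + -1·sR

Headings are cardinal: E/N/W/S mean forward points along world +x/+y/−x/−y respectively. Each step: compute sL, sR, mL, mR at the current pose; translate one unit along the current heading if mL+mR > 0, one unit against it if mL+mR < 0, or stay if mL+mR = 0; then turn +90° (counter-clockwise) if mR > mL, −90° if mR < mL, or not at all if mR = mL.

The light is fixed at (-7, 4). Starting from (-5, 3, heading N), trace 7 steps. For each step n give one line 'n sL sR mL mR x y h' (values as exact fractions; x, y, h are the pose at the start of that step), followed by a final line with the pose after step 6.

n=0: pose=(-5,3,N); sL=8, sR=40/13; mL=12/13, mR=64/13; mL+mR=76/13 → advance +1; mR−mL=4 → turn +1·90°
n=1: pose=(-5,4,W); sL=20, sR=20; mL=-10, mR=0; mL+mR=-10 → advance -1; mR−mL=10 → turn +1·90°
n=2: pose=(-4,4,S); sL=8/5, sR=40/13; mL=-148/65, mR=-96/65; mL+mR=-244/65 → advance -1; mR−mL=4/5 → turn +1·90°
n=3: pose=(-4,5,E); sL=1, sR=10/9; mL=-11/18, mR=-1/9; mL+mR=-13/18 → advance -1; mR−mL=1/2 → turn +1·90°
n=4: pose=(-5,5,N); sL=40/17, sR=8/5; mL=-36/85, mR=64/85; mL+mR=28/85 → advance +1; mR−mL=20/17 → turn +1·90°
n=5: pose=(-5,6,W); sL=20, sR=4; mL=6, mR=16; mL+mR=22 → advance +1; mR−mL=10 → turn +1·90°
n=6: pose=(-6,6,S); sL=8, sR=40; mL=-36, mR=-32; mL+mR=-68 → advance -1; mR−mL=4 → turn +1·90°

0 8 40/13 12/13 64/13 -5 3 N
1 20 20 -10 0 -5 4 W
2 8/5 40/13 -148/65 -96/65 -4 4 S
3 1 10/9 -11/18 -1/9 -4 5 E
4 40/17 8/5 -36/85 64/85 -5 5 N
5 20 4 6 16 -5 6 W
6 8 40 -36 -32 -6 6 S
final -6 7 E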